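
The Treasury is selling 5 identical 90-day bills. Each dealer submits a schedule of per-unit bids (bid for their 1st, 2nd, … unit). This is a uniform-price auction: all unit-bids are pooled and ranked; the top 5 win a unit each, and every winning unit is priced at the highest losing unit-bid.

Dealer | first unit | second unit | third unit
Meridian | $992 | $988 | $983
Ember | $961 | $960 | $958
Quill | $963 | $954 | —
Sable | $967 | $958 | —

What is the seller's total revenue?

Total revenue: $4,805

Merging the schedules and taking the best 5: 992 (Meridian-1), 988 (Meridian-2), 983 (Meridian-3), 967 (Sable-1), 963 (Quill-1)
First bid not allocated: $961.
Allocation: Meridian 3, Quill 1, Sable 1. Every unit priced at $961.
Revenue = 5 × 961 = $4,805.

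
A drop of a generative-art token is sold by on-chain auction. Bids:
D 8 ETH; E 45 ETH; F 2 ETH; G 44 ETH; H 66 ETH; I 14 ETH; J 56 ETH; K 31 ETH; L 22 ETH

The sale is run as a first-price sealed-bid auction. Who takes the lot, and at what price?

Bids ranked: 66 (H) > 56 (J) > 45 (E) > 44 (G) > 31 (K) > 22 (L) > …
H is highest → pays own bid, 66 ETH.

H pays 66 ETH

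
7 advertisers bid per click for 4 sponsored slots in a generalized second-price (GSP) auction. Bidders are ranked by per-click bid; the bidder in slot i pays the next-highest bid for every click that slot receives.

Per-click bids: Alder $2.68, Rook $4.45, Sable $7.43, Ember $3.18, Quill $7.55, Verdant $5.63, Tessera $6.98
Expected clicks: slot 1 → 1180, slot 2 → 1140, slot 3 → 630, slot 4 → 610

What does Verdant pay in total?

Per-click bids in order: $7.55 (Quill) > $7.43 (Sable) > $6.98 (Tessera) > $5.63 (Verdant) > $4.45 (Rook) > …
Verdant holds slot 4 → pays next bid $4.45 × 610 clicks = $2714.50.

Verdant pays $2714.50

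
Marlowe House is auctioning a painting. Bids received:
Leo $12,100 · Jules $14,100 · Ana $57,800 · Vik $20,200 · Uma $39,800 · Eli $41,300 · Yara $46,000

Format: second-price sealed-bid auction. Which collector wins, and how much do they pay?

Ana pays $46,000

Rule: the highest bidder wins and pays the second-highest bid.
Bids ranked: 57,800 (Ana) > 46,000 (Yara) > 41,300 (Eli) > 39,800 (Uma) > 20,200 (Vik) > 14,100 (Jules) > …
Ana wins with the highest bid; price is set by the runner-up at $46,000.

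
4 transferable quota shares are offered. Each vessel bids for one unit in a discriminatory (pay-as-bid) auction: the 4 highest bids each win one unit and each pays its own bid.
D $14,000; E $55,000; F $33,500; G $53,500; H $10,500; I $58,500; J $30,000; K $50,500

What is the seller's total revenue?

Sorting: 58,500 (I), 55,000 (E), 53,500 (G), 50,500 (K), 33,500 (F), 30,000 (J), …
Winners (4 units): I, E, G, K.
Total revenue = 58,500 + 55,000 + 53,500 + 50,500 = $217,500.

Total revenue: $217,500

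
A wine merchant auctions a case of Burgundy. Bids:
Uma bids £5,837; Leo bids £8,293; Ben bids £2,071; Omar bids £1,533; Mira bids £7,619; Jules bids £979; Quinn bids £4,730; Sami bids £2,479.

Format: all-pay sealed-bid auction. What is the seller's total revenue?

Total revenue: £33,541

Sorting bids: 8,293 (Leo) > 7,619 (Mira) > 5,837 (Uma) > 4,730 (Quinn) > 2,479 (Sami) > 2,071 (Ben) > …
Leo wins with the top bid; all bids are sunk regardless.
Every bidder forfeits their bid regardless of winning.
Revenue = 5,837 + 8,293 + 2,071 + 1,533 + 7,619 + 979 + 4,730 + 2,479 = £33,541.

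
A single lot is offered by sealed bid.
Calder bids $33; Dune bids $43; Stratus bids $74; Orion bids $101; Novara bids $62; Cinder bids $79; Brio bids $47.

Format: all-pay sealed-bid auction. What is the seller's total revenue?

Total revenue: $439

Bids ranked: 101 (Orion) > 79 (Cinder) > 74 (Stratus) > 62 (Novara) > 47 (Brio) > 43 (Dune) > …
Orion wins with the top bid; all bids are sunk regardless.
Every bidder forfeits their bid regardless of winning.
Revenue = 33 + 43 + 74 + 101 + 62 + 79 + 47 = $439.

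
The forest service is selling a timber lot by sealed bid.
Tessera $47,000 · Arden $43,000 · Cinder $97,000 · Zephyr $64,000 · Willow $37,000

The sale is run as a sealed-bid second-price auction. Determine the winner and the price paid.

Cinder pays $64,000

Rule: the highest bidder wins and pays the second-highest bid.
Sorting bids: 97,000 (Cinder) > 64,000 (Zephyr) > 47,000 (Tessera) > 43,000 (Arden) > 37,000 (Willow)
Cinder wins with the highest bid; price is set by the runner-up at $64,000.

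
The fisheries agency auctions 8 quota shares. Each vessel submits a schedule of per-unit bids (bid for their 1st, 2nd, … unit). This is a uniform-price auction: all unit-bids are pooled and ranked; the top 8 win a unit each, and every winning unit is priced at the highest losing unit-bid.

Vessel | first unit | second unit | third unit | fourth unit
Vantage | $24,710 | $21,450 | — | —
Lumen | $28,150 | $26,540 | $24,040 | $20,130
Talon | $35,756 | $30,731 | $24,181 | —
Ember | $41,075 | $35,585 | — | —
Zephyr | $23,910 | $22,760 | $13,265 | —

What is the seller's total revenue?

Total revenue: $192,320

Merging the schedules and taking the best 8: 41,075 (Ember-1), 35,756 (Talon-1), 35,585 (Ember-2), 30,731 (Talon-2), 28,150 (Lumen-1), 26,540 (Lumen-2), 24,710 (Vantage-1), 24,181 (Talon-3)
Highest rejected unit-bid = $24,040.
Allocation: Ember 2, Lumen 2, Talon 3, Vantage 1. Every unit priced at $24,040.
Revenue = 8 × 24,040 = $192,320.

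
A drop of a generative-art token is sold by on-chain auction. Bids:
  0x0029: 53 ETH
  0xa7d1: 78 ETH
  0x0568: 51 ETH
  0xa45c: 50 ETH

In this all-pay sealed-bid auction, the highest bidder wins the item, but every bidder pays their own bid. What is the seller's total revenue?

Rule: the highest bidder wins the item, but every bidder pays their own bid.
Bids in order: 78 (0xa7d1) > 53 (0x0029) > 51 (0x0568) > 50 (0xa45c)
Every bidder forfeits their bid regardless of winning.
Revenue = 53 + 78 + 51 + 50 = 232 ETH.

Total revenue: 232 ETH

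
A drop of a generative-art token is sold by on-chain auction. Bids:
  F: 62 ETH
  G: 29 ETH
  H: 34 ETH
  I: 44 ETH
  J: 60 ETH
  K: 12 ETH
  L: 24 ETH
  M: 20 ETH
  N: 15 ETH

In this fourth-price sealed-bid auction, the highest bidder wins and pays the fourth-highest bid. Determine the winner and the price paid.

F pays 34 ETH

Sorting bids: 62 (F) > 60 (J) > 44 (I) > 34 (H) > 29 (G) > 24 (L) > …
F wins; payment is bid #4 in the ranking = 34 ETH.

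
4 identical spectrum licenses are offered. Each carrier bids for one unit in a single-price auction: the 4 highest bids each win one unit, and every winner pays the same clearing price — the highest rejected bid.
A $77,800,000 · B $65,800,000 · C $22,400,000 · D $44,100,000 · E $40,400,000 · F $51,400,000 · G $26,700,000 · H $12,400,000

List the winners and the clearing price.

A, B, F, D; each pays $40,400,000

Sorting: 77,800,000 (A), 65,800,000 (B), 51,400,000 (F), 44,100,000 (D), 40,400,000 (E), 26,700,000 (G), …
Winners (4 units): A, B, F, D.
Highest unsuccessful bid: $40,400,000 → clearing price.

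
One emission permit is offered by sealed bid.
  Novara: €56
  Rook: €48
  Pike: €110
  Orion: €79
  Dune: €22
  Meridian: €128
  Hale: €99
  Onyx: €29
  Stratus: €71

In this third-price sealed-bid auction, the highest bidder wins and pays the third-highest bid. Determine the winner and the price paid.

Meridian pays €99

Bids in order: 128 (Meridian) > 110 (Pike) > 99 (Hale) > 79 (Orion) > 71 (Stratus) > 56 (Novara) > …
Meridian wins; payment is bid #3 in the ranking = €99.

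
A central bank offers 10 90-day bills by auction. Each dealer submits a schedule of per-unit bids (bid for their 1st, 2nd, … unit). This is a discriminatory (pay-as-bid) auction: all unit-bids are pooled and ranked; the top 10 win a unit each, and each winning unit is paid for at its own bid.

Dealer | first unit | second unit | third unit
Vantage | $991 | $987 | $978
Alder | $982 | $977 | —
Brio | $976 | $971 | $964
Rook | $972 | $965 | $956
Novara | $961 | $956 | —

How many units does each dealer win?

Alder 2, Brio 3, Rook 2, Vantage 3

All unit-bids, highest first — top 10: 991 (Vantage-1), 987 (Vantage-2), 982 (Alder-1), 978 (Vantage-3), 977 (Alder-2), 976 (Brio-1), 972 (Rook-1), 971 (Brio-2), 965 (Rook-2), 964 (Brio-3)
Next rejected bid: $961 (not a price — pay-as-bid).
Allocation: Alder 2, Brio 3, Rook 2, Vantage 3.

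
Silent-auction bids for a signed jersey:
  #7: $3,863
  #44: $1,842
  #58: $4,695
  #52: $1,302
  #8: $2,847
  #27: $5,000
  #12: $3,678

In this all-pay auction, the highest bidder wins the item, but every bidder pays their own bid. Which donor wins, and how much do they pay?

Bids ranked: 5,000 (#27) > 4,695 (#58) > 3,863 (#7) > 3,678 (#12) > 2,847 (#8) > 1,842 (#44) > …
#27 is highest and takes the item; every bidder forfeits their bid.

#27 pays $5,000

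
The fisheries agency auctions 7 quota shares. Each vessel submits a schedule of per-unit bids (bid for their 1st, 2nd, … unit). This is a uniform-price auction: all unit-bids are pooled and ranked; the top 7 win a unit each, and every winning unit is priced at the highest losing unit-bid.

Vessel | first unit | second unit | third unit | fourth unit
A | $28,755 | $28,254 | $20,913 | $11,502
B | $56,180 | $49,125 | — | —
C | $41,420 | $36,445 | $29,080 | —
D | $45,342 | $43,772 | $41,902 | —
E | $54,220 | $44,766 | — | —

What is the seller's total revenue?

Total revenue: $289,940

All unit-bids, highest first — top 7: 56,180 (B-1), 54,220 (E-1), 49,125 (B-2), 45,342 (D-1), 44,766 (E-2), 43,772 (D-2), 41,902 (D-3)
The (k+1)-th unit-bid is $41,420.
Allocation: B 2, D 3, E 2. Every unit priced at $41,420.
Revenue = 7 × 41,420 = $289,940.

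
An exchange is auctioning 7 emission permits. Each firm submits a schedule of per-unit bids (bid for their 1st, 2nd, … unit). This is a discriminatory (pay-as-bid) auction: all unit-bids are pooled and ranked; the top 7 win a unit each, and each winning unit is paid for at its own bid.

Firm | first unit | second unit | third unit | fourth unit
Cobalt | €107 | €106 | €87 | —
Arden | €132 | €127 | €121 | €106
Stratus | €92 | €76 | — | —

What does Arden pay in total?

All unit-bids, highest first — top 7: 132 (Arden-1), 127 (Arden-2), 121 (Arden-3), 107 (Cobalt-1), 106 (Cobalt-2), 106 (Arden-4), 92 (Stratus-1)
Next rejected bid: €87 (not a price — pay-as-bid).
Arden's winning unit-bids: 132 + 127 + 121 + 106 = €486.

Arden pays €486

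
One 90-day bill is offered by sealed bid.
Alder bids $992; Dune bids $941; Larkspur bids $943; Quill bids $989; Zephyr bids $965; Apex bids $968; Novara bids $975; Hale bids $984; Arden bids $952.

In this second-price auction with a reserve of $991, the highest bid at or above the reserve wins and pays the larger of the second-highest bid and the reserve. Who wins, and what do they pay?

Alder pays $991

Sorting bids: 992 (Alder) > 989 (Quill) > 984 (Hale) > 975 (Novara) > 968 (Apex) > 965 (Zephyr) > …
Highest eligible bid: Alder at $992.
max(second-highest $989, reserve $991) = $991.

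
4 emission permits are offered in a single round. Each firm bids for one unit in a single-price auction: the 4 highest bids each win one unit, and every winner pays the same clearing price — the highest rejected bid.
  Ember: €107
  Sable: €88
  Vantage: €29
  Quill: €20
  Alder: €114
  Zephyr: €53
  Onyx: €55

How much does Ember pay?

Ember pays €53

Ordering the bids: 114 (Alder), 107 (Ember), 88 (Sable), 55 (Onyx), 53 (Zephyr), 29 (Vantage), …
Top 4: Alder, Ember, Sable, Onyx.
Highest unsuccessful bid: €53 → clearing price.
Ember wins → pays €53.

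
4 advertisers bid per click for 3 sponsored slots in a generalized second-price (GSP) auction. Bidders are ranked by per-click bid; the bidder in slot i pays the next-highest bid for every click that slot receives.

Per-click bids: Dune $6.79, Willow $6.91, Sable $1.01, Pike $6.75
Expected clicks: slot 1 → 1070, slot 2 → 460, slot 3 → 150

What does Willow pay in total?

Ranked by bid: $6.91 (Willow) > $6.79 (Dune) > $6.75 (Pike) > $1.01 (Sable)
Willow holds slot 1 → pays next bid $6.79 × 1070 clicks = $7265.30.

Willow pays $7265.30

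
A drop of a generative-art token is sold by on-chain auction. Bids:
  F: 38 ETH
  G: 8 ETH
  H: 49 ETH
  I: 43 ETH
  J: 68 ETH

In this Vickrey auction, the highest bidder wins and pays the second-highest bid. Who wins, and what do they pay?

Sorting bids: 68 (J) > 49 (H) > 43 (I) > 38 (F) > 8 (G)
J is highest; pays the second-highest bid, 49 ETH.

J pays 49 ETH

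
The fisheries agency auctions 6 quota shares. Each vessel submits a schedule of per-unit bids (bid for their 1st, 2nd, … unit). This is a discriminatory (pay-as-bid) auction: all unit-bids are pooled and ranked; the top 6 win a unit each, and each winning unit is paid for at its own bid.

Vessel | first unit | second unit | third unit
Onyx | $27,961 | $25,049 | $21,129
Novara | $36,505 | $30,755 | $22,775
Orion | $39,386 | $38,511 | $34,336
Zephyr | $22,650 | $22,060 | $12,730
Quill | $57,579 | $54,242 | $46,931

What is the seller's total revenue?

Total revenue: $273,154

All unit-bids, highest first — top 6: 57,579 (Quill-1), 54,242 (Quill-2), 46,931 (Quill-3), 39,386 (Orion-1), 38,511 (Orion-2), 36,505 (Novara-1)
Next rejected bid: $34,336 (not a price — pay-as-bid).
Each winning unit pays its own bid.
Revenue = 57,579 + 54,242 + 46,931 + 39,386 + 38,511 + 36,505 = $273,154.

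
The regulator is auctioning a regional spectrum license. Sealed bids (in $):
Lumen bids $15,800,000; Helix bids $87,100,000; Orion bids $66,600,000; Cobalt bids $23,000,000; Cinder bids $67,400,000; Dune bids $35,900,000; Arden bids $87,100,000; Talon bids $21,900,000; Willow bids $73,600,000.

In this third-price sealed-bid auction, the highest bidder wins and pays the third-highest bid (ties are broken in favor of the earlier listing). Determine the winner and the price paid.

Bids ranked: 87,100,000 (Helix) > 87,100,000 (Arden) > 73,600,000 (Willow) > 67,400,000 (Cinder) > 66,600,000 (Orion) > 35,900,000 (Dune) > …
Tie at $87,100,000 → Helix wins by tie-break.
Helix wins; payment is bid #3 in the ranking = $73,600,000.

Helix pays $73,600,000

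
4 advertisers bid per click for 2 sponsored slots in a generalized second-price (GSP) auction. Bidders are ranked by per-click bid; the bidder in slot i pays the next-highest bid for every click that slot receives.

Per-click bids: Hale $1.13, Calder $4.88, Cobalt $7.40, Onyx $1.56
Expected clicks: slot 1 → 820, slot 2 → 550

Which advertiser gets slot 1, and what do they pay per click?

Sorting advertisers: $7.40 (Cobalt) > $4.88 (Calder) > $1.56 (Onyx) > …
Slot 1 goes to the first-ranked bidder, Cobalt, who pays the next bid down: $4.88/click.

Cobalt; $4.88 per click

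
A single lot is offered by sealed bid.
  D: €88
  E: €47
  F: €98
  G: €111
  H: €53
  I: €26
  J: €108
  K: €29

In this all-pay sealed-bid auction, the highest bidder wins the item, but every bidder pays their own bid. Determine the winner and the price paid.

Sorting bids: 111 (G) > 108 (J) > 98 (F) > 88 (D) > 53 (H) > 47 (E) > …
G wins with the top bid; all bids are sunk regardless.

G pays €111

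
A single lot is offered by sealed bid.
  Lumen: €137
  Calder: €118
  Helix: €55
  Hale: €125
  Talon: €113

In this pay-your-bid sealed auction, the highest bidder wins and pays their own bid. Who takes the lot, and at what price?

Rule: the highest bidder wins and pays their own bid.
Sorting bids: 137 (Lumen) > 125 (Hale) > 118 (Calder) > 113 (Talon) > 55 (Helix)
Lumen is highest → pays own bid, €137.

Lumen pays €137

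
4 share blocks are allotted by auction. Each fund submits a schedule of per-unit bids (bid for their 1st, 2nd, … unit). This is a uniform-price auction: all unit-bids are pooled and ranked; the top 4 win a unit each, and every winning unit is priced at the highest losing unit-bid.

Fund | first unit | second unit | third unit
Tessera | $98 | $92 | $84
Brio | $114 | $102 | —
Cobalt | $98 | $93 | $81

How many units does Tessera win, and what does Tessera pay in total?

Pooled unit-bids ranked (top 4): 114 (Brio-1), 102 (Brio-2), 98 (Tessera-1), 98 (Cobalt-1)
First bid not allocated: $93.
Tessera wins 1 unit(s) at $93 each.

Tessera: 1 unit, pays $93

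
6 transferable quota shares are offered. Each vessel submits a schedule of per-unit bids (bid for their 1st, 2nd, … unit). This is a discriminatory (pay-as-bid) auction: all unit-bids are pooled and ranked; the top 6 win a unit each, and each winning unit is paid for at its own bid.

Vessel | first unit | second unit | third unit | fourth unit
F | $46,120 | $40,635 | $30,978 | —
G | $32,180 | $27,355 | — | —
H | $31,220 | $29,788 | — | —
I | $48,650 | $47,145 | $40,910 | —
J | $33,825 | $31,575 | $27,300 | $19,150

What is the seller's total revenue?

Pooled unit-bids ranked (top 6): 48,650 (I-1), 47,145 (I-2), 46,120 (F-1), 40,910 (I-3), 40,635 (F-2), 33,825 (J-1)
Next rejected bid: $32,180 (not a price — pay-as-bid).
Each winning unit pays its own bid.
Revenue = 48,650 + 47,145 + 46,120 + 40,910 + 40,635 + 33,825 = $257,285.

Total revenue: $257,285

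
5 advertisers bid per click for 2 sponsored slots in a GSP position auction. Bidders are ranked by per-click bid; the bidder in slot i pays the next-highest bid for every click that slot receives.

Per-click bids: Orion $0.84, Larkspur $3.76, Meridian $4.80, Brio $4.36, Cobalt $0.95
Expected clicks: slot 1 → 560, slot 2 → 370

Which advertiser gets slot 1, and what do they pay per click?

Meridian; $4.36 per click

Ranked by bid: $4.80 (Meridian) > $4.36 (Brio) > $3.76 (Larkspur) > …
Slot 1 goes to the first-ranked bidder, Meridian, who pays the next bid down: $4.36/click.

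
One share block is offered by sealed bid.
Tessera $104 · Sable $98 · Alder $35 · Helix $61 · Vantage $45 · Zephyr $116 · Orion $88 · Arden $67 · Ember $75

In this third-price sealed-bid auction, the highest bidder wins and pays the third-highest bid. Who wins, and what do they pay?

Zephyr pays $98

Bids ranked: 116 (Zephyr) > 104 (Tessera) > 98 (Sable) > 88 (Orion) > 75 (Ember) > 67 (Arden) > …
Zephyr is highest; pays the third-highest bid, $98.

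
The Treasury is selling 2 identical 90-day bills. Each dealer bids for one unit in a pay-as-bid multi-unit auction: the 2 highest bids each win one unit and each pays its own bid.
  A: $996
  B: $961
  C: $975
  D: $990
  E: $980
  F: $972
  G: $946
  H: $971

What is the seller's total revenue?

Sorting: 996 (A), 990 (D), 980 (E), 975 (C), …
Winners (2 units): A, D.
Total revenue = 996 + 990 = $1,986.

Total revenue: $1,986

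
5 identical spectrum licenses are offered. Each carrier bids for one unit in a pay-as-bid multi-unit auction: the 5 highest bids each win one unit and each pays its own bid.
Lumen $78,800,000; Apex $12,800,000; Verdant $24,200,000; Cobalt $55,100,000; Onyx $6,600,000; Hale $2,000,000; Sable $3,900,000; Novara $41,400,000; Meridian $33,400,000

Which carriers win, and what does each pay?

Lumen $78,800,000, Cobalt $55,100,000, Novara $41,400,000, Meridian $33,400,000, Verdant $24,200,000

Ordering the bids: 78,800,000 (Lumen), 55,100,000 (Cobalt), 41,400,000 (Novara), 33,400,000 (Meridian), 24,200,000 (Verdant), 12,800,000 (Apex), 6,600,000 (Onyx), …
Winners (5 units): Lumen, Cobalt, Novara, Meridian, Verdant.
Each winner pays its own bid: Lumen $78,800,000, Cobalt $55,100,000, Novara $41,400,000, Meridian $33,400,000, Verdant $24,200,000.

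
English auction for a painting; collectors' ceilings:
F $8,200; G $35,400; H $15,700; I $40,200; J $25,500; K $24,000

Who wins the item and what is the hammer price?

Limits ranked: 40,200 (I) > 35,400 (G) > 25,500 (J) > 24,000 (K) > 15,700 (H) > 8,200 (F)
Once the price passes $35,400, only I is left; the hammer falls at G's limit of $35,400.

I wins at $35,400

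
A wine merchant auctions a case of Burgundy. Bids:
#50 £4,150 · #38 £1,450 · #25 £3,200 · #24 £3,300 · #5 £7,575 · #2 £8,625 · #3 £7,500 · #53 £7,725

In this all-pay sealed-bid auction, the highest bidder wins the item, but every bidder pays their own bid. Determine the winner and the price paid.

Bids ranked: 8,625 (#2) > 7,725 (#53) > 7,575 (#5) > 7,500 (#3) > 4,150 (#50) > 3,300 (#24) > …
#2 is highest and takes the item; every bidder forfeits their bid.

#2 pays £8,625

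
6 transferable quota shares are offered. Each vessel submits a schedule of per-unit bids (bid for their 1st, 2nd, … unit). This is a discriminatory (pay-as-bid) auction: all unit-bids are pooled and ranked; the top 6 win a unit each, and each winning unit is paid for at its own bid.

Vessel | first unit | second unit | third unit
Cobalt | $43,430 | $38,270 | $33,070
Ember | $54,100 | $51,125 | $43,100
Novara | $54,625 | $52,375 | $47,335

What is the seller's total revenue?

Total revenue: $302,990

Merging the schedules and taking the best 6: 54,625 (Novara-1), 54,100 (Ember-1), 52,375 (Novara-2), 51,125 (Ember-2), 47,335 (Novara-3), 43,430 (Cobalt-1)
Next rejected bid: $43,100 (not a price — pay-as-bid).
Each winning unit pays its own bid.
Revenue = 54,625 + 54,100 + 52,375 + 51,125 + 47,335 + 43,430 = $302,990.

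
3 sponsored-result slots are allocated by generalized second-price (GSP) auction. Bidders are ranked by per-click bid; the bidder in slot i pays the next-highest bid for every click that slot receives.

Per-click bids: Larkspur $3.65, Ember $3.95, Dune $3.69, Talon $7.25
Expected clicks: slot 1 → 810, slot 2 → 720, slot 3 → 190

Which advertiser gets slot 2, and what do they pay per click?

Ranked by bid: $7.25 (Talon) > $3.95 (Ember) > $3.69 (Dune) > $3.65 (Larkspur)
Slot 2 goes to the second-ranked bidder, Ember, who pays the next bid down: $3.69/click.

Ember; $3.69 per click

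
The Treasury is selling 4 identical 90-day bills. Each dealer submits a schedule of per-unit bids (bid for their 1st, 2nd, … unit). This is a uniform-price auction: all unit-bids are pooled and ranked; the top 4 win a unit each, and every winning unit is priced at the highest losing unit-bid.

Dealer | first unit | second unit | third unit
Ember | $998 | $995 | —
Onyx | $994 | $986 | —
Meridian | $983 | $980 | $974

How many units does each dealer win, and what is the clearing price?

Ember 2, Onyx 2; clearing price $983

All unit-bids, highest first — top 4: 998 (Ember-1), 995 (Ember-2), 994 (Onyx-1), 986 (Onyx-2)
Highest rejected unit-bid = $983.
Allocation: Ember 2, Onyx 2.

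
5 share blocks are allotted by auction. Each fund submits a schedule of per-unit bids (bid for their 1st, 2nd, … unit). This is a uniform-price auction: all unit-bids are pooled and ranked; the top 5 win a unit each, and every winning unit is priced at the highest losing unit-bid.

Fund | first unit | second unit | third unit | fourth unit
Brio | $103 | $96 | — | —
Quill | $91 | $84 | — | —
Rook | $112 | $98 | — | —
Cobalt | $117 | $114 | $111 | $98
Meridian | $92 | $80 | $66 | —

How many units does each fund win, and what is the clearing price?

Merging the schedules and taking the best 5: 117 (Cobalt-1), 114 (Cobalt-2), 112 (Rook-1), 111 (Cobalt-3), 103 (Brio-1)
Highest rejected unit-bid = $98.
Allocation: Brio 1, Cobalt 3, Rook 1.

Brio 1, Cobalt 3, Rook 1; clearing price $98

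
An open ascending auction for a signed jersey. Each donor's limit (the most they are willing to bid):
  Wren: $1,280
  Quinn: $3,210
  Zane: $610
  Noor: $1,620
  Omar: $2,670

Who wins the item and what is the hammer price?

Quinn wins at $2,670

Limits in order: 3,210 (Quinn) > 2,670 (Omar) > 1,620 (Noor) > 1,280 (Wren) > 610 (Zane)
Bidding ends when Omar exits at $2,670; Quinn takes it.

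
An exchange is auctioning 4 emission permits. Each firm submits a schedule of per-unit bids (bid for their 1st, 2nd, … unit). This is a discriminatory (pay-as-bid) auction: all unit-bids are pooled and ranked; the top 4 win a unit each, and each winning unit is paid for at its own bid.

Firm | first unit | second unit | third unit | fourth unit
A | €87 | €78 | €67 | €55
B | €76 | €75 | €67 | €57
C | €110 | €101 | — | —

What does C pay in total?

C pays €211

All unit-bids, highest first — top 4: 110 (C-1), 101 (C-2), 87 (A-1), 78 (A-2)
Next rejected bid: €76 (not a price — pay-as-bid).
C's winning unit-bids: 110 + 101 = €211.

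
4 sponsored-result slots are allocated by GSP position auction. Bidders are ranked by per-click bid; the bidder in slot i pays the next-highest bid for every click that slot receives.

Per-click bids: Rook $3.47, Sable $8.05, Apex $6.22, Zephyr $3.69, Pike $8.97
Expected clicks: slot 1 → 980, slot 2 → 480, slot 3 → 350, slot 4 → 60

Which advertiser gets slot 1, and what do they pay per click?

Pike; $8.05 per click

Ranked by bid: $8.97 (Pike) > $8.05 (Sable) > $6.22 (Apex) > $3.69 (Zephyr) > $3.47 (Rook)
Slot 1 goes to the first-ranked bidder, Pike, who pays the next bid down: $8.05/click.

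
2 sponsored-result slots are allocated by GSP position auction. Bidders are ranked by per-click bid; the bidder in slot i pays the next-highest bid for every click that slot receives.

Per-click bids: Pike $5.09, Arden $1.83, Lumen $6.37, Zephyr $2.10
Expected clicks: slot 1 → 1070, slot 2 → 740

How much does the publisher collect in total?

Sorting advertisers: $6.37 (Lumen) > $5.09 (Pike) > $2.10 (Zephyr) > …
Slot 1: Lumen pays $5.09 × 1070 = $5446.30
Slot 2: Pike pays $2.10 × 740 = $1554.00
Total = $7000.30

Total revenue: $7000.30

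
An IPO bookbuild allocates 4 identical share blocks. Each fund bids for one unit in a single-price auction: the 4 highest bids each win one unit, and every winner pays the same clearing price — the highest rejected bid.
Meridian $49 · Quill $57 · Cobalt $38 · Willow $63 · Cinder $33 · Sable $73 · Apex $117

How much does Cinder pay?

Sorting: 117 (Apex), 73 (Sable), 63 (Willow), 57 (Quill), 49 (Meridian), 38 (Cobalt), …
The 4 highest are Apex, Sable, Willow, Quill.
Clearing price = highest rejected bid = $49.
Cinder does not win → pays $0.

Cinder pays $0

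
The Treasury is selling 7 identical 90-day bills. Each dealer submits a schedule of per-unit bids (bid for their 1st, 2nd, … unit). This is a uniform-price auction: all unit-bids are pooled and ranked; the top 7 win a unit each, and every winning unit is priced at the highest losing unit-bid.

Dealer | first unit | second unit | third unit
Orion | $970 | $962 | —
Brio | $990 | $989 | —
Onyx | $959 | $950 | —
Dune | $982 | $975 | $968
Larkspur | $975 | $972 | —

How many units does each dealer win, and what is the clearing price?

Brio 2, Dune 2, Larkspur 2, Orion 1; clearing price $968

Pooled unit-bids ranked (top 7): 990 (Brio-1), 989 (Brio-2), 982 (Dune-1), 975 (Dune-2), 975 (Larkspur-1), 972 (Larkspur-2), 970 (Orion-1)
First bid not allocated: $968.
Allocation: Brio 2, Dune 2, Larkspur 2, Orion 1.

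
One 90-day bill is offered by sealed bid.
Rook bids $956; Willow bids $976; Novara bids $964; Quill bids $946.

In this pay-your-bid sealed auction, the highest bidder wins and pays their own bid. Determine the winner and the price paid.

Bids ranked: 976 (Willow) > 964 (Novara) > 956 (Rook) > 946 (Quill)
Willow is highest → pays own bid, $976.

Willow pays $976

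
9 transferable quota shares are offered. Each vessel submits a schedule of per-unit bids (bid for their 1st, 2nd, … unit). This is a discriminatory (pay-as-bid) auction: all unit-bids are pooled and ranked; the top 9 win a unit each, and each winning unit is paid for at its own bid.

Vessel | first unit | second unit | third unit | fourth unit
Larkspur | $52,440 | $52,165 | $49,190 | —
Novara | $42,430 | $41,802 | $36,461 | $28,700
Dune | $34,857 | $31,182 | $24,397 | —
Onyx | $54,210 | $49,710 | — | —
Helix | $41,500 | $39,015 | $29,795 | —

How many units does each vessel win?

Pooled unit-bids ranked (top 9): 54,210 (Onyx-1), 52,440 (Larkspur-1), 52,165 (Larkspur-2), 49,710 (Onyx-2), 49,190 (Larkspur-3), 42,430 (Novara-1), 41,802 (Novara-2), 41,500 (Helix-1), 39,015 (Helix-2)
Next rejected bid: $36,461 (not a price — pay-as-bid).
Allocation: Helix 2, Larkspur 3, Novara 2, Onyx 2.

Helix 2, Larkspur 3, Novara 2, Onyx 2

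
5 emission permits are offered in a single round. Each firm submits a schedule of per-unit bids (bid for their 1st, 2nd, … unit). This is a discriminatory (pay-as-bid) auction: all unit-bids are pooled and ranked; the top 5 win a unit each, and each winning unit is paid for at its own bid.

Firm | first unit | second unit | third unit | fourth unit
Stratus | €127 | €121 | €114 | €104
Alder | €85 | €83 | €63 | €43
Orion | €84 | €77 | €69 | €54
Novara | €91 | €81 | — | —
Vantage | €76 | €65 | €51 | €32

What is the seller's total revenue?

All unit-bids, highest first — top 5: 127 (Stratus-1), 121 (Stratus-2), 114 (Stratus-3), 104 (Stratus-4), 91 (Novara-1)
Next rejected bid: €85 (not a price — pay-as-bid).
Each winning unit pays its own bid.
Revenue = 127 + 121 + 114 + 104 + 91 = €557.

Total revenue: €557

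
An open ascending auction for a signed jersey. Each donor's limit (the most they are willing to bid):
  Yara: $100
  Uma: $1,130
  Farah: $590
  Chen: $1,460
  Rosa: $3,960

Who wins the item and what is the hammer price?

Rosa wins at $1,460

Limits ranked: 3,960 (Rosa) > 1,460 (Chen) > 1,130 (Uma) > 590 (Farah) > 100 (Yara)
Bidding ends when Chen exits at $1,460; Rosa takes it.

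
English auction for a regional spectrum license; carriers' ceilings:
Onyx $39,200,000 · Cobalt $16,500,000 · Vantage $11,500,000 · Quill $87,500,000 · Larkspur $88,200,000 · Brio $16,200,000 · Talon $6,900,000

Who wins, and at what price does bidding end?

Larkspur wins at $87,500,000

Open ascending-bid auction: the price rises until one bidder remains; the winner pays the price at which the last rival dropped out.
Sorting limits: 88,200,000 (Larkspur) > 87,500,000 (Quill) > 39,200,000 (Onyx) > 16,500,000 (Cobalt) > 16,200,000 (Brio) > 11,500,000 (Vantage) > …
Once the price passes $87,500,000, only Larkspur is left; the hammer falls at Quill's limit of $87,500,000.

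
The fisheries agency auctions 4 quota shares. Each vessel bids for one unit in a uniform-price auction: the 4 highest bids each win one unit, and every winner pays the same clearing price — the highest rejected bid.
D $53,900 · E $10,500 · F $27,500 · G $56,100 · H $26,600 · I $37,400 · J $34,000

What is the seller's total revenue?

Bids ranked high→low: 56,100 (G), 53,900 (D), 37,400 (I), 34,000 (J), 27,500 (F), 26,600 (H), …
Winners (4 units): G, D, I, J.
Clearing price = highest rejected bid = $27,500.
Total revenue = 4 × $27,500 = $110,000.

Total revenue: $110,000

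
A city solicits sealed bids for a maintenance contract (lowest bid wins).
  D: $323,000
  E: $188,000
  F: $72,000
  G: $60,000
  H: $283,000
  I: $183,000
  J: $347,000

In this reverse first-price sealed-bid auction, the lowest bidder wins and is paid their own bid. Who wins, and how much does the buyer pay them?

G is paid $60,000

Bids ranked: 60,000 (G) < 72,000 (F) < 183,000 (I) < 188,000 (E) < 283,000 (H) < 323,000 (D) < …
First-price: G is paid what they bid, $60,000.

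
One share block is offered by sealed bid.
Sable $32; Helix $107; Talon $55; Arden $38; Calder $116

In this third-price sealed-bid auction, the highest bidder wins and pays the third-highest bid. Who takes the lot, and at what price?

Calder pays $55

Bids in order: 116 (Calder) > 107 (Helix) > 55 (Talon) > 38 (Arden) > 32 (Sable)
Calder is highest; pays the third-highest bid, $55.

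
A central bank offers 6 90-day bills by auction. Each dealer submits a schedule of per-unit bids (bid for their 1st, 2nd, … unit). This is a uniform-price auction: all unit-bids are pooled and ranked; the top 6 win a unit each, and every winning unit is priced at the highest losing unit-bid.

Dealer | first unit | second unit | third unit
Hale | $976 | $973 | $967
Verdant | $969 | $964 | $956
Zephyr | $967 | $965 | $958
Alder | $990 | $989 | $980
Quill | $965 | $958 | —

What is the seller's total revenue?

Pooled unit-bids ranked (top 6): 990 (Alder-1), 989 (Alder-2), 980 (Alder-3), 976 (Hale-1), 973 (Hale-2), 969 (Verdant-1)
Highest rejected unit-bid = $967.
Allocation: Alder 3, Hale 2, Verdant 1. Every unit priced at $967.
Revenue = 6 × 967 = $5,802.

Total revenue: $5,802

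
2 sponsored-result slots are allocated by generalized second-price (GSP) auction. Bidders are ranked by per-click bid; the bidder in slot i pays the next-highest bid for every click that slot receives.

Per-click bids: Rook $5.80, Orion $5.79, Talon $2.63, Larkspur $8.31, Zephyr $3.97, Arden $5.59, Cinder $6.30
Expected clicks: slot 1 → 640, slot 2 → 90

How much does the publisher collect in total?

Ranked by bid: $8.31 (Larkspur) > $6.30 (Cinder) > $5.80 (Rook) > …
Slot 1: Larkspur pays $6.30 × 640 = $4032.00
Slot 2: Cinder pays $5.80 × 90 = $522.00
Total = $4554.00

Total revenue: $4554.00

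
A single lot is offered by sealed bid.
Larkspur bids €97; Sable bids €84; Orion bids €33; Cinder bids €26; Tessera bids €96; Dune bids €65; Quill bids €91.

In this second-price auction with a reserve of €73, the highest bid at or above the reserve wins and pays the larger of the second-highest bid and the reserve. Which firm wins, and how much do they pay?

Rule: the highest bid at or above the reserve wins and pays the larger of the second-highest bid and the reserve.
Sorting bids: 97 (Larkspur) > 96 (Tessera) > 91 (Quill) > 84 (Sable) > 65 (Dune) > 33 (Orion) > …
Larkspur has the top bid at or above the reserve (€97).
Second-highest bid €96 exceeds the reserve €73 → payment €96.

Larkspur pays €96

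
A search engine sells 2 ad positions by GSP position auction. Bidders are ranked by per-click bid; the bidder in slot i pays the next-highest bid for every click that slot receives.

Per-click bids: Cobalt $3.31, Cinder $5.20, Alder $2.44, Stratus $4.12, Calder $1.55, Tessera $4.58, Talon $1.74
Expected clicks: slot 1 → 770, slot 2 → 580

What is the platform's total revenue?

Sorting advertisers: $5.20 (Cinder) > $4.58 (Tessera) > $4.12 (Stratus) > …
Slot 1: Cinder pays $4.58 × 770 = $3526.60
Slot 2: Tessera pays $4.12 × 580 = $2389.60
Total = $5916.20

Total revenue: $5916.20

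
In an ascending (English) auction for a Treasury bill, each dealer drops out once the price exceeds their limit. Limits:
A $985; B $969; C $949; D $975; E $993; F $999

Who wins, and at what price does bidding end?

F wins at $993

Limits ranked: 999 (F) > 993 (E) > 985 (A) > 975 (D) > 969 (B) > 949 (C)
Bidding ends when E exits at $993; F takes it.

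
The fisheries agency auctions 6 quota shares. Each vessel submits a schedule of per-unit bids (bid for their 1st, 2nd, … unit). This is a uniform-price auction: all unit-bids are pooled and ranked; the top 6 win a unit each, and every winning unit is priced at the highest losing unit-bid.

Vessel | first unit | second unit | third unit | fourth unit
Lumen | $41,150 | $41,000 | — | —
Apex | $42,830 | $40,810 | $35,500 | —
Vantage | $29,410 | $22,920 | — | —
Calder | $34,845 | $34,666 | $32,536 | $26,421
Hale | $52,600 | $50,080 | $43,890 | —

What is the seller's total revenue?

Total revenue: $244,860

All unit-bids, highest first — top 6: 52,600 (Hale-1), 50,080 (Hale-2), 43,890 (Hale-3), 42,830 (Apex-1), 41,150 (Lumen-1), 41,000 (Lumen-2)
First bid not allocated: $40,810.
Allocation: Apex 1, Hale 3, Lumen 2. Every unit priced at $40,810.
Revenue = 6 × 40,810 = $244,860.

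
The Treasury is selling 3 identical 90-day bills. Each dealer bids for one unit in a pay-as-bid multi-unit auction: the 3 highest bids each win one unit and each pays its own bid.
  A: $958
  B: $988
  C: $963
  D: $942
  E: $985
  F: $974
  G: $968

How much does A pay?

Bids ranked high→low: 988 (B), 985 (E), 974 (F), 968 (G), 963 (C), …
Winners (3 units): B, E, F.
A does not win → $0.

A pays $0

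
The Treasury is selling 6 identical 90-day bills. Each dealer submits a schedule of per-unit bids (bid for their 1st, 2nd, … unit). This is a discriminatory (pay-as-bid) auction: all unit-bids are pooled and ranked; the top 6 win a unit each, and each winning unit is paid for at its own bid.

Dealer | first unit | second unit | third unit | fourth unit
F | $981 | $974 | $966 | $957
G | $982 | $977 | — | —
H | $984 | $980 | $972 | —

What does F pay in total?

Pooled unit-bids ranked (top 6): 984 (H-1), 982 (G-1), 981 (F-1), 980 (H-2), 977 (G-2), 974 (F-2)
Next rejected bid: $972 (not a price — pay-as-bid).
F's winning unit-bids: 981 + 974 = $1,955.

F pays $1,955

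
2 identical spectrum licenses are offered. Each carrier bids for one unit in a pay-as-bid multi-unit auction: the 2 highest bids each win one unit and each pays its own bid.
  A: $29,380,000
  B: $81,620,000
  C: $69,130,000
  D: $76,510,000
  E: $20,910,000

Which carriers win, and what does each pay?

B $81,620,000, D $76,510,000

Bids ranked high→low: 81,620,000 (B), 76,510,000 (D), 69,130,000 (C), 29,380,000 (A), …
Top 2: B, D.
Each winner pays its own bid: B $81,620,000, D $76,510,000.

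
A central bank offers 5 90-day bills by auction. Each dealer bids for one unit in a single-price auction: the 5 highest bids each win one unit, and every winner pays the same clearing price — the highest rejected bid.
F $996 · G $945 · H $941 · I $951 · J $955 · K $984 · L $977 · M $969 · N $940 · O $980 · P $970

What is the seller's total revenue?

Total revenue: $4,845

Ordering the bids: 996 (F), 984 (K), 980 (O), 977 (L), 970 (P), 969 (M), 955 (J), …
Top 5: F, K, O, L, P.
First losing bid is M's $969, which sets the uniform price.
Total revenue = 5 × $969 = $4,845.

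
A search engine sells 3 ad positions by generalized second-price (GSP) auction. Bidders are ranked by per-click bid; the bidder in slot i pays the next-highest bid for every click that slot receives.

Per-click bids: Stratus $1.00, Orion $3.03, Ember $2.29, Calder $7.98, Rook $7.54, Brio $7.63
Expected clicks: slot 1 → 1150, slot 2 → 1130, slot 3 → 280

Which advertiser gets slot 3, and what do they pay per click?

Sorting advertisers: $7.98 (Calder) > $7.63 (Brio) > $7.54 (Rook) > $3.03 (Orion) > …
Slot 3 goes to the third-ranked bidder, Rook, who pays the next bid down: $3.03/click.

Rook; $3.03 per click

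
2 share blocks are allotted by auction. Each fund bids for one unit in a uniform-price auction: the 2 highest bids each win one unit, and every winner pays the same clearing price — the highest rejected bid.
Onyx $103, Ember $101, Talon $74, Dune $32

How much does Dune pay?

Dune pays $0

Bids ranked high→low: 103 (Onyx), 101 (Ember), 74 (Talon), 32 (Dune)
Winners (2 units): Onyx, Ember.
Clearing price = highest rejected bid = $74.
Dune does not win → pays $0.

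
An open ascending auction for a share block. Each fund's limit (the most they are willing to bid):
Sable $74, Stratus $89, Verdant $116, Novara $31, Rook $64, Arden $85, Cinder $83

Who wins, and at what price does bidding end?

Verdant wins at $89

Rule: the price rises until one bidder remains; the winner pays the price at which the last rival dropped out.
Limits in order: 116 (Verdant) > 89 (Stratus) > 85 (Arden) > 83 (Cinder) > 74 (Sable) > 64 (Rook) > …
Once the price passes $89, only Verdant is left; the hammer falls at Stratus's limit of $89.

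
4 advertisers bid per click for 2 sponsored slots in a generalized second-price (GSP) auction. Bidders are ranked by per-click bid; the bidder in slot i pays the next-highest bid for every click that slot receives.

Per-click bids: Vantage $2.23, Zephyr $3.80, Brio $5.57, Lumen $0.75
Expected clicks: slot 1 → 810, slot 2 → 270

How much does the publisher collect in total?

Total revenue: $3680.10

Sorting advertisers: $5.57 (Brio) > $3.80 (Zephyr) > $2.23 (Vantage) > …
Slot 1: Brio pays $3.80 × 810 = $3078.00
Slot 2: Zephyr pays $2.23 × 270 = $602.10
Total = $3680.10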